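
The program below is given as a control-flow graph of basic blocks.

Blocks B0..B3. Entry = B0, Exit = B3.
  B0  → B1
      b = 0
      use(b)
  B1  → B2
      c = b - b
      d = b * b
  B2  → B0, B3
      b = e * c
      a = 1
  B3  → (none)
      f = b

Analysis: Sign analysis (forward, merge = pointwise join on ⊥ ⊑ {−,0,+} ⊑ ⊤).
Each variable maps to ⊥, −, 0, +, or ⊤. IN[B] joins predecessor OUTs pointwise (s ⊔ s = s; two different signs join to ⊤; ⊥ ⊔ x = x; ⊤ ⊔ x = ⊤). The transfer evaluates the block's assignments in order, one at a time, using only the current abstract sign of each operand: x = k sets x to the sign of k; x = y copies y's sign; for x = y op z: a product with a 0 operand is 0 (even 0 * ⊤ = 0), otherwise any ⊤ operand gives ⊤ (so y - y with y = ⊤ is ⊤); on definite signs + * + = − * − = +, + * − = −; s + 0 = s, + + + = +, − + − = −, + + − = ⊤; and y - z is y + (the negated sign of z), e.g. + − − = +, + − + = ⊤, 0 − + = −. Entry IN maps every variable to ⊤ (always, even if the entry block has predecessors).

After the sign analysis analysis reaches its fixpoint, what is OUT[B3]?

Converged values:
  B0:  IN=(all ⊤)  OUT={b:0; rest ⊤}
  B1:  IN={b:0; rest ⊤}  OUT={b:0, c:0, d:0; rest ⊤}
  B2:  IN={b:0, c:0, d:0; rest ⊤}  OUT={a:+, b:0, c:0, d:0; rest ⊤}
  B3:  IN={a:+, b:0, c:0, d:0; rest ⊤}  OUT={a:+, b:0, c:0, d:0, f:0; rest ⊤}

Merge at B3: IN[B3] = OUT[B2] = {a: +, b: 0, c: 0, d: 0, e: ⊤, f: ⊤}
Applying B3's transfer function to that IN value gives OUT[B3] (row B3 above).

Answer: {a: +, b: 0, c: 0, d: 0, e: ⊤, f: 0}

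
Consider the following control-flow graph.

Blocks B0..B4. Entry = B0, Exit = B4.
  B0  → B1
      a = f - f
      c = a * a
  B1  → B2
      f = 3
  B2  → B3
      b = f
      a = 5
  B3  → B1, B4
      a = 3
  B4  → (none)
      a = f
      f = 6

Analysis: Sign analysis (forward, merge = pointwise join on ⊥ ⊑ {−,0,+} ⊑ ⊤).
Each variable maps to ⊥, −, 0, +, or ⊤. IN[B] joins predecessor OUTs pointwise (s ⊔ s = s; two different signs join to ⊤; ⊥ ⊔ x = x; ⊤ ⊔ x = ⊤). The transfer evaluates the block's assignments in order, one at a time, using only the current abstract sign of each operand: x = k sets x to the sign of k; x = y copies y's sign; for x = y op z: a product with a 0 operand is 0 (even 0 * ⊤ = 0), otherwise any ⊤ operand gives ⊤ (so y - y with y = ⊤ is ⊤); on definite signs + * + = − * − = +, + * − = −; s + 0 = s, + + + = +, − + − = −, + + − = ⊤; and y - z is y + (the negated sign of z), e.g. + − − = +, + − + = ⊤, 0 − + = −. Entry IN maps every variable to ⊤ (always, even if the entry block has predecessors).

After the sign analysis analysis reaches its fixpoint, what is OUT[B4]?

Per-block solution:
  B0:  IN=(all ⊤)  OUT=(all ⊤)
  B1:  IN=(all ⊤)  OUT={f:+; rest ⊤}
  B2:  IN={f:+; rest ⊤}  OUT={a:+, b:+, f:+; rest ⊤}
  B3:  IN={a:+, b:+, f:+; rest ⊤}  OUT={a:+, b:+, f:+; rest ⊤}
  B4:  IN={a:+, b:+, f:+; rest ⊤}  OUT={a:+, b:+, f:+; rest ⊤}

Merge at B4: IN[B4] = OUT[B3] = {a: +, b: +, c: ⊤, d: ⊤, e: ⊤, f: +}
Applying B4's transfer function to that IN value gives OUT[B4] (row B4 above).

Answer: {a: +, b: +, c: ⊤, d: ⊤, e: ⊤, f: +}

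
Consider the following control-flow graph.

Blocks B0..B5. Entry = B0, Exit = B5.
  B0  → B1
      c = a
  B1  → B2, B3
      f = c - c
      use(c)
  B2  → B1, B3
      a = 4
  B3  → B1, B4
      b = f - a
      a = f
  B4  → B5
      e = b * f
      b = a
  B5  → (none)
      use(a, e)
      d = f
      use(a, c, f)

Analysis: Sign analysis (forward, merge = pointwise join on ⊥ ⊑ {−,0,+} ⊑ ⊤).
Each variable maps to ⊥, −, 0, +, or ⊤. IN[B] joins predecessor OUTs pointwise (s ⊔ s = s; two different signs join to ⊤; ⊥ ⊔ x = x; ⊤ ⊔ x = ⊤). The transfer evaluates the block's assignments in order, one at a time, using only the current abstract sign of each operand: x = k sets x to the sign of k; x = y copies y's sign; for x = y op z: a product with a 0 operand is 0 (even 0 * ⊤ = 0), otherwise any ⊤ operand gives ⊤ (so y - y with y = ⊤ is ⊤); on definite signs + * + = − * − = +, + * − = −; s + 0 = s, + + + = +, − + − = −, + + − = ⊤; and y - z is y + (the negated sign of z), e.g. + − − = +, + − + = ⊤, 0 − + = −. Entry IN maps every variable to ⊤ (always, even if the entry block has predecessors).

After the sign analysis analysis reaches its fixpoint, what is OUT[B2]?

Answer: {a: +, b: ⊤, c: ⊤, d: ⊤, e: ⊤, f: ⊤}

Trace:
Per-block solution:
  B0:   IN=(all ⊤)   OUT=(all ⊤)
  B1:   IN=(all ⊤)   OUT=(all ⊤)
  B2:   IN=(all ⊤)   OUT={a:+; rest ⊤}
  B3:   IN=(all ⊤)   OUT=(all ⊤)
  B4:   IN=(all ⊤)   OUT=(all ⊤)
  B5:   IN=(all ⊤)   OUT=(all ⊤)

Merge at B2: IN[B2] = OUT[B1] = {a: ⊤, b: ⊤, c: ⊤, d: ⊤, e: ⊤, f: ⊤}
Applying B2's transfer function to that IN value gives OUT[B2] (row B2 above).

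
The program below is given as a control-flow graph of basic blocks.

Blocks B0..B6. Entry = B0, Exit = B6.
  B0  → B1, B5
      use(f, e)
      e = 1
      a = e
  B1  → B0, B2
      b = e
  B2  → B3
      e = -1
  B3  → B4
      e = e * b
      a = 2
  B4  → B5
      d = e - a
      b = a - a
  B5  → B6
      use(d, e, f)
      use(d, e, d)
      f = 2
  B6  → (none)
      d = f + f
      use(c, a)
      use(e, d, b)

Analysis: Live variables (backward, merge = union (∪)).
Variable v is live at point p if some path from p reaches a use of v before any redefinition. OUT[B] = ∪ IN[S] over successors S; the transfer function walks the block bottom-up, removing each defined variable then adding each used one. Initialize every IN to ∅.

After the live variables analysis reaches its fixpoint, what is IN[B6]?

Answer: {a, b, c, e, f}

Derivation:
Fixpoint table:
  B0: | IN={b, c, d, e, f} | OUT={a, b, c, d, e, f}
  B1: | IN={c, d, e, f} | OUT={b, c, d, e, f}
  B2: | IN={b, c, f} | OUT={b, c, e, f}
  B3: | IN={b, c, e, f} | OUT={a, c, e, f}
  B4: | IN={a, c, e, f} | OUT={a, b, c, d, e, f}
  B5: | IN={a, b, c, d, e, f} | OUT={a, b, c, e, f}
  B6: | IN={a, b, c, e, f} | OUT={}

B6 is the boundary node: OUT[B6] = {}
Applying B6's transfer function to that OUT value gives IN[B6] (row B6 above).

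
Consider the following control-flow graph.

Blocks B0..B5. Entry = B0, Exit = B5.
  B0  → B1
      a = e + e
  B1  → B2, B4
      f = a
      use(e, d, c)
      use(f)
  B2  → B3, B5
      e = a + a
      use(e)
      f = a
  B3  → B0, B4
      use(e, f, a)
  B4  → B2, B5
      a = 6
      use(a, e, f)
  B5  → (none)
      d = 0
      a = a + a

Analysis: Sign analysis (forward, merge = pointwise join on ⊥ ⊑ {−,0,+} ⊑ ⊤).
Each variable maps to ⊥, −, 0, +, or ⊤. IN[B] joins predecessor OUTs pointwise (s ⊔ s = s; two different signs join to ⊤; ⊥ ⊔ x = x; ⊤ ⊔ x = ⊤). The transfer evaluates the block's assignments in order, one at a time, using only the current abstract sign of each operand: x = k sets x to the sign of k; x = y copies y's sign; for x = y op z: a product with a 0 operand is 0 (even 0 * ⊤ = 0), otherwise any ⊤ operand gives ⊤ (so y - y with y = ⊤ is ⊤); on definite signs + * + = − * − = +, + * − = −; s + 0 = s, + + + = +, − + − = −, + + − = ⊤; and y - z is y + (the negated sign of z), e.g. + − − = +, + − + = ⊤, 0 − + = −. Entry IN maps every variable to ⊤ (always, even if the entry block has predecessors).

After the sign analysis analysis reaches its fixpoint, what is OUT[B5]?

Converged values:
  B0:   IN=(all ⊤)   OUT=(all ⊤)
  B1:   IN=(all ⊤)   OUT=(all ⊤)
  B2:   IN=(all ⊤)   OUT=(all ⊤)
  B3:   IN=(all ⊤)   OUT=(all ⊤)
  B4:   IN=(all ⊤)   OUT={a:+; rest ⊤}
  B5:   IN=(all ⊤)   OUT={d:0; rest ⊤}

Merge at B5: IN[B5] = OUT[B2] ⊔ OUT[B4] = {a: ⊤, b: ⊤, c: ⊤, d: ⊤, e: ⊤, f: ⊤}
Applying B5's transfer function to that IN value gives OUT[B5] (row B5 above).

Answer: {a: ⊤, b: ⊤, c: ⊤, d: 0, e: ⊤, f: ⊤}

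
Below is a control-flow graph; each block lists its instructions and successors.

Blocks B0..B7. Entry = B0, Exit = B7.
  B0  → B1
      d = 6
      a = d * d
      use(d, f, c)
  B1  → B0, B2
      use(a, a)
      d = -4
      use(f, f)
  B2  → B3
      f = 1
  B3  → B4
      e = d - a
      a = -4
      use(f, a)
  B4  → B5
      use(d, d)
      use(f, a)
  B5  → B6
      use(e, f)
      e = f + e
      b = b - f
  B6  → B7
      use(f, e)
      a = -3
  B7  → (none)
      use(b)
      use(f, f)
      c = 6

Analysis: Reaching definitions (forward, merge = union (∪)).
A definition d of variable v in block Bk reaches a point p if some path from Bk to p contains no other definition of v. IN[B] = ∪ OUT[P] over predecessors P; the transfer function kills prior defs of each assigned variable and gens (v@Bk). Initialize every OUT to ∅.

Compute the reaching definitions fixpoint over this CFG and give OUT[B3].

Per-block solution:
  B0:  IN={a@B0, d@B1}  OUT={a@B0, d@B0}
  B1:  IN={a@B0, d@B0}  OUT={a@B0, d@B1}
  B2:  IN={a@B0, d@B1}  OUT={a@B0, d@B1, f@B2}
  B3:  IN={a@B0, d@B1, f@B2}  OUT={a@B3, d@B1, e@B3, f@B2}
  B4:  IN={a@B3, d@B1, e@B3, f@B2}  OUT={a@B3, d@B1, e@B3, f@B2}
  B5:  IN={a@B3, d@B1, e@B3, f@B2}  OUT={a@B3, b@B5, d@B1, e@B5, f@B2}
  B6:  IN={a@B3, b@B5, d@B1, e@B5, f@B2}  OUT={a@B6, b@B5, d@B1, e@B5, f@B2}
  B7:  IN={a@B6, b@B5, d@B1, e@B5, f@B2}  OUT={a@B6, b@B5, c@B7, d@B1, e@B5, f@B2}

Merge at B3: IN[B3] = OUT[B2] = {a@B0, d@B1, f@B2}
Applying B3's transfer function to that IN value gives OUT[B3] (row B3 above).

Answer: {a@B3, d@B1, e@B3, f@B2}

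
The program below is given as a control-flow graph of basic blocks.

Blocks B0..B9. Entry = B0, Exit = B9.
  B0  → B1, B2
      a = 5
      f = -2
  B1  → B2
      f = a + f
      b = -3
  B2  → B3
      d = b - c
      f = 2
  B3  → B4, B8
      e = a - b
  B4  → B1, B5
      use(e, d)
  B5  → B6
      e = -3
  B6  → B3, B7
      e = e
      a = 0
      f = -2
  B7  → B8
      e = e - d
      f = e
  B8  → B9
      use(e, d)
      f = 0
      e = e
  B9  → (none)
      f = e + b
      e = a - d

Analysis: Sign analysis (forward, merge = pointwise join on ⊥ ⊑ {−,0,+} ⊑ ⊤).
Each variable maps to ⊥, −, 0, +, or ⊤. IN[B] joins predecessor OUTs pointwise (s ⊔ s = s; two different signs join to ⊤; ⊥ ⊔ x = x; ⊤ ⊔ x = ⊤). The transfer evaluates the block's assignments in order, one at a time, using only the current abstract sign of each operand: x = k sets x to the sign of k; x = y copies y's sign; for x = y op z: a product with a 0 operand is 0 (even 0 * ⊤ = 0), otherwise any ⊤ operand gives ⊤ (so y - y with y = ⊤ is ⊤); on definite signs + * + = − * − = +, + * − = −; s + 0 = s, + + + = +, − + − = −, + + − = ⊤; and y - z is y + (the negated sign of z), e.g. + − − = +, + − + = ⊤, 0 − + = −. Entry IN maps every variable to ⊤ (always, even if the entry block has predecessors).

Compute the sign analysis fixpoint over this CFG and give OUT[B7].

Per-block solution:
  B0:   IN=(all ⊤)   OUT={a:+, f:-; rest ⊤}
  B1:   IN=(all ⊤)   OUT={b:-; rest ⊤}
  B2:   IN=(all ⊤)   OUT={f:+; rest ⊤}
  B3:   IN=(all ⊤)   OUT=(all ⊤)
  B4:   IN=(all ⊤)   OUT=(all ⊤)
  B5:   IN=(all ⊤)   OUT={e:-; rest ⊤}
  B6:   IN={e:-; rest ⊤}   OUT={a:0, e:-, f:-; rest ⊤}
  B7:   IN={a:0, e:-, f:-; rest ⊤}   OUT={a:0; rest ⊤}
  B8:   IN=(all ⊤)   OUT={f:0; rest ⊤}
  B9:   IN={f:0; rest ⊤}   OUT=(all ⊤)

Merge at B7: IN[B7] = OUT[B6] = {a: 0, b: ⊤, c: ⊤, d: ⊤, e: -, f: -}
Applying B7's transfer function to that IN value gives OUT[B7] (row B7 above).

Answer: {a: 0, b: ⊤, c: ⊤, d: ⊤, e: ⊤, f: ⊤}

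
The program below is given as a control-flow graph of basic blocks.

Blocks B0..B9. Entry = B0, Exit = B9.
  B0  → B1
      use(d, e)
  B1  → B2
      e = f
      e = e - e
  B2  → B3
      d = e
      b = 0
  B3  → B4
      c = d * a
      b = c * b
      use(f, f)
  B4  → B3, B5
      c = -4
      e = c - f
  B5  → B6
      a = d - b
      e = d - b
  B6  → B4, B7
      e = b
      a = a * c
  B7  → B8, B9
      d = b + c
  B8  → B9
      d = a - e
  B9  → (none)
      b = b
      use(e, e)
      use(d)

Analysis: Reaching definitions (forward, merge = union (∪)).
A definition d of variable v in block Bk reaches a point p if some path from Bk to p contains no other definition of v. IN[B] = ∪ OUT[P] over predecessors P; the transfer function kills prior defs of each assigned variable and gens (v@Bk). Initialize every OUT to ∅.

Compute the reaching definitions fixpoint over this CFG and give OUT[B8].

Answer: {a@B6, b@B3, c@B4, d@B8, e@B6}

Derivation:
Per-block solution:
  B0:   IN={}   OUT={}
  B1:   IN={}   OUT={e@B1}
  B2:   IN={e@B1}   OUT={b@B2, d@B2, e@B1}
  B3:   IN={a@B6, b@B2, b@B3, c@B4, d@B2, e@B1, e@B4}   OUT={a@B6, b@B3, c@B3, d@B2, e@B1, e@B4}
  B4:   IN={a@B6, b@B3, c@B3, c@B4, d@B2, e@B1, e@B4, e@B6}   OUT={a@B6, b@B3, c@B4, d@B2, e@B4}
  B5:   IN={a@B6, b@B3, c@B4, d@B2, e@B4}   OUT={a@B5, b@B3, c@B4, d@B2, e@B5}
  B6:   IN={a@B5, b@B3, c@B4, d@B2, e@B5}   OUT={a@B6, b@B3, c@B4, d@B2, e@B6}
  B7:   IN={a@B6, b@B3, c@B4, d@B2, e@B6}   OUT={a@B6, b@B3, c@B4, d@B7, e@B6}
  B8:   IN={a@B6, b@B3, c@B4, d@B7, e@B6}   OUT={a@B6, b@B3, c@B4, d@B8, e@B6}
  B9:   IN={a@B6, b@B3, c@B4, d@B7, d@B8, e@B6}   OUT={a@B6, b@B9, c@B4, d@B7, d@B8, e@B6}

Merge at B8: IN[B8] = OUT[B7] = {a@B6, b@B3, c@B4, d@B7, e@B6}
Applying B8's transfer function to that IN value gives OUT[B8] (row B8 above).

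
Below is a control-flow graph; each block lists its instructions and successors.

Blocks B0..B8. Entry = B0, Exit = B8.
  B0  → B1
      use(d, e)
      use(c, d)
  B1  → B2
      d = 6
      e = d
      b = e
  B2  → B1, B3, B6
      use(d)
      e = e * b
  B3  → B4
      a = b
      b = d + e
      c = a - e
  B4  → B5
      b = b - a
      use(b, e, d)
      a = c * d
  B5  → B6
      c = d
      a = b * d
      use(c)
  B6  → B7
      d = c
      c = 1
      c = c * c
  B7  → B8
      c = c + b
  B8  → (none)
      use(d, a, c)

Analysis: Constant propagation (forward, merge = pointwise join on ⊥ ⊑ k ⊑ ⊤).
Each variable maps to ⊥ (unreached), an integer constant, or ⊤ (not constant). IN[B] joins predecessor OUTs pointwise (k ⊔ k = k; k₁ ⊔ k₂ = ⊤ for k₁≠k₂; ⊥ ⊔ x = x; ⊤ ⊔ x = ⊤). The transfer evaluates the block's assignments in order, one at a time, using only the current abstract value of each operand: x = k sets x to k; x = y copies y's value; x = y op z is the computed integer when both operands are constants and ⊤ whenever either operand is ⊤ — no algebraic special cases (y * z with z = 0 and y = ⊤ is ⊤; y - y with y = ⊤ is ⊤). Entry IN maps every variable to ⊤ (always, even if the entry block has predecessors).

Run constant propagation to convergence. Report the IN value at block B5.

Answer: {a: -180, b: 36, c: -30, d: 6, e: 36, f: ⊤}

Derivation:
Per-block solution:
  B0:   IN=(all ⊤)   OUT=(all ⊤)
  B1:   IN=(all ⊤)   OUT={b:6, d:6, e:6; rest ⊤}
  B2:   IN={b:6, d:6, e:6; rest ⊤}   OUT={b:6, d:6, e:36; rest ⊤}
  B3:   IN={b:6, d:6, e:36; rest ⊤}   OUT={a:6, b:42, c:-30, d:6, e:36; rest ⊤}
  B4:   IN={a:6, b:42, c:-30, d:6, e:36; rest ⊤}   OUT={a:-180, b:36, c:-30, d:6, e:36; rest ⊤}
  B5:   IN={a:-180, b:36, c:-30, d:6, e:36; rest ⊤}   OUT={a:216, b:36, c:6, d:6, e:36; rest ⊤}
  B6:   IN={d:6, e:36; rest ⊤}   OUT={c:1, e:36; rest ⊤}
  B7:   IN={c:1, e:36; rest ⊤}   OUT={e:36; rest ⊤}
  B8:   IN={e:36; rest ⊤}   OUT={e:36; rest ⊤}

Merge at B5: IN[B5] = OUT[B4] = {a: -180, b: 36, c: -30, d: 6, e: 36, f: ⊤}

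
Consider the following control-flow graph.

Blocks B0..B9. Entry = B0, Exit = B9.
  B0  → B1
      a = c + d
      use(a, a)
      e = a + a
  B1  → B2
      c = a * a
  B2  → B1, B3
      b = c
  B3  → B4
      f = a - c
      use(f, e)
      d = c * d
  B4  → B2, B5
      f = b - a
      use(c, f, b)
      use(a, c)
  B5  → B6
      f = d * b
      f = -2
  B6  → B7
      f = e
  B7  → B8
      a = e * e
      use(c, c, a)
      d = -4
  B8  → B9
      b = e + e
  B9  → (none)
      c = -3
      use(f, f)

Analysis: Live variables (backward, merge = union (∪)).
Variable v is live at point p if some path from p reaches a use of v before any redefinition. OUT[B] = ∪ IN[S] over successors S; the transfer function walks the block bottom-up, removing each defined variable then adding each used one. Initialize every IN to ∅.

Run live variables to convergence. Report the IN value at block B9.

Answer: {f}

Working:
Converged values:
  B0:   IN={c, d}   OUT={a, d, e}
  B1:   IN={a, d, e}   OUT={a, c, d, e}
  B2:   IN={a, c, d, e}   OUT={a, b, c, d, e}
  B3:   IN={a, b, c, d, e}   OUT={a, b, c, d, e}
  B4:   IN={a, b, c, d, e}   OUT={a, b, c, d, e}
  B5:   IN={b, c, d, e}   OUT={c, e}
  B6:   IN={c, e}   OUT={c, e, f}
  B7:   IN={c, e, f}   OUT={e, f}
  B8:   IN={e, f}   OUT={f}
  B9:   IN={f}   OUT={}

B9 is the boundary node: OUT[B9] = {}
Applying B9's transfer function to that OUT value gives IN[B9] (row B9 above).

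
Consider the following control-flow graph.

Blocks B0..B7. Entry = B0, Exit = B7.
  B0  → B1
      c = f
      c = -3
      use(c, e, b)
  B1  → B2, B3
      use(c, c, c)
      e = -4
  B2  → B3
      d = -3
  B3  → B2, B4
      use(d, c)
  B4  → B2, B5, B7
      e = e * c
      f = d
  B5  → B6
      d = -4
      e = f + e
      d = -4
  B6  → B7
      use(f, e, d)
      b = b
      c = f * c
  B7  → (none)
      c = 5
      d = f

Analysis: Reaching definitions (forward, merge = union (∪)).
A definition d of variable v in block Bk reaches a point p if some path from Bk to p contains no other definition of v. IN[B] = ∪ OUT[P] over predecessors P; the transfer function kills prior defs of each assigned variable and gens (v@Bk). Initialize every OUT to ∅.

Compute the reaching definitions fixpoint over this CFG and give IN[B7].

Answer: {b@B6, c@B0, c@B6, d@B2, d@B5, e@B4, e@B5, f@B4}

Derivation:
Per-block solution:
  B0: | IN={} | OUT={c@B0}
  B1: | IN={c@B0} | OUT={c@B0, e@B1}
  B2: | IN={c@B0, d@B2, e@B1, e@B4, f@B4} | OUT={c@B0, d@B2, e@B1, e@B4, f@B4}
  B3: | IN={c@B0, d@B2, e@B1, e@B4, f@B4} | OUT={c@B0, d@B2, e@B1, e@B4, f@B4}
  B4: | IN={c@B0, d@B2, e@B1, e@B4, f@B4} | OUT={c@B0, d@B2, e@B4, f@B4}
  B5: | IN={c@B0, d@B2, e@B4, f@B4} | OUT={c@B0, d@B5, e@B5, f@B4}
  B6: | IN={c@B0, d@B5, e@B5, f@B4} | OUT={b@B6, c@B6, d@B5, e@B5, f@B4}
  B7: | IN={b@B6, c@B0, c@B6, d@B2, d@B5, e@B4, e@B5, f@B4} | OUT={b@B6, c@B7, d@B7, e@B4, e@B5, f@B4}

Merge at B7: IN[B7] = OUT[B4] ⊔ OUT[B6] = {b@B6, c@B0, c@B6, d@B2, d@B5, e@B4, e@B5, f@B4}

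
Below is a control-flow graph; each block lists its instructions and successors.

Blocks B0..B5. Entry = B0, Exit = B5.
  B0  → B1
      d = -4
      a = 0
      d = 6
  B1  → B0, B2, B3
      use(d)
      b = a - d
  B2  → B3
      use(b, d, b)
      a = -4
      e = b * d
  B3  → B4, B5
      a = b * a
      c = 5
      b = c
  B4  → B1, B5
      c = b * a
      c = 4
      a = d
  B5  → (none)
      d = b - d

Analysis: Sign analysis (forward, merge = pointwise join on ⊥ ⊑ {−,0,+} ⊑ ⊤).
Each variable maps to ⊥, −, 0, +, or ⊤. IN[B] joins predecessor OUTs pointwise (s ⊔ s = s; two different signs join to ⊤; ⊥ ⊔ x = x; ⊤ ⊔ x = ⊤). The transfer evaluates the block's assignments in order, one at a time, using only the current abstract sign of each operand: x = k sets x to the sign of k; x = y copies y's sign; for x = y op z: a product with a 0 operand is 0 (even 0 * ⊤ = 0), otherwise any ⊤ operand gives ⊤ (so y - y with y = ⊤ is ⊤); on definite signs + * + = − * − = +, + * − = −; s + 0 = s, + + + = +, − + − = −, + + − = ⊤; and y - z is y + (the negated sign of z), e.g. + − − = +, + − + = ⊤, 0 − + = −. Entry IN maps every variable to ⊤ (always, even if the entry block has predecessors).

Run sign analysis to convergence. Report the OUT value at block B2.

Answer: {a: -, b: ⊤, c: ⊤, d: +, e: ⊤, f: ⊤}

Trace:
Per-block solution:
  B0: | IN=(all ⊤) | OUT={a:0, d:+; rest ⊤}
  B1: | IN={d:+; rest ⊤} | OUT={d:+; rest ⊤}
  B2: | IN={d:+; rest ⊤} | OUT={a:-, d:+; rest ⊤}
  B3: | IN={d:+; rest ⊤} | OUT={b:+, c:+, d:+; rest ⊤}
  B4: | IN={b:+, c:+, d:+; rest ⊤} | OUT={a:+, b:+, c:+, d:+; rest ⊤}
  B5: | IN={b:+, c:+, d:+; rest ⊤} | OUT={b:+, c:+; rest ⊤}

Merge at B2: IN[B2] = OUT[B1] = {a: ⊤, b: ⊤, c: ⊤, d: +, e: ⊤, f: ⊤}
Applying B2's transfer function to that IN value gives OUT[B2] (row B2 above).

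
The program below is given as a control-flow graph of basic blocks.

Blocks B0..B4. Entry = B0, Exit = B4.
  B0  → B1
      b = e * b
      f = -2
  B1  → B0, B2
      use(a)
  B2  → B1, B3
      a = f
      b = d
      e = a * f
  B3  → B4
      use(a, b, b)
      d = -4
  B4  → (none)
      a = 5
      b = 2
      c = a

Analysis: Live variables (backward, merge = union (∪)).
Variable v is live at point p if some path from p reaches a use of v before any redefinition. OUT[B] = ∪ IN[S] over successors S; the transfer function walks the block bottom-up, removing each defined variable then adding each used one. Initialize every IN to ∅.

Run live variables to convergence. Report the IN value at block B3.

Answer: {a, b}

Derivation:
Fixpoint table:
  B0:   IN={a, b, d, e}   OUT={a, b, d, e, f}
  B1:   IN={a, b, d, e, f}   OUT={a, b, d, e, f}
  B2:   IN={d, f}   OUT={a, b, d, e, f}
  B3:   IN={a, b}   OUT={}
  B4:   IN={}   OUT={}

Merge at B3: OUT[B3] = IN[B4] = {}
Applying B3's transfer function to that OUT value gives IN[B3] (row B3 above).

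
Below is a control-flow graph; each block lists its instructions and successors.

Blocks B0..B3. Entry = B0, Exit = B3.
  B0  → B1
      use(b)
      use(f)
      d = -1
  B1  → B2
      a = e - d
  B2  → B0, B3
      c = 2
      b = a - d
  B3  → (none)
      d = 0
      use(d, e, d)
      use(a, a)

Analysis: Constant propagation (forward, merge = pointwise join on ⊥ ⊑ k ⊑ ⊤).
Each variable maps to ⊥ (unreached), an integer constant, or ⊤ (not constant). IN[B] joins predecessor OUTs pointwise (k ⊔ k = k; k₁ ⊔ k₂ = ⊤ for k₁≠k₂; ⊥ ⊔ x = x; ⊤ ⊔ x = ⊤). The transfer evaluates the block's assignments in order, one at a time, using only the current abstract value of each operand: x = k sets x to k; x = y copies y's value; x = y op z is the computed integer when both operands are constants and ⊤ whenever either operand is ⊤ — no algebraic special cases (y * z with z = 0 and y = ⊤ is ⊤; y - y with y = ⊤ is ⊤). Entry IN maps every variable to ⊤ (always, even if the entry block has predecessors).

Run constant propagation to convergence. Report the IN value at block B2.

Answer: {a: ⊤, b: ⊤, c: ⊤, d: -1, e: ⊤, f: ⊤}

Derivation:
Per-block solution:
  B0:  IN=(all ⊤)  OUT={d:-1; rest ⊤}
  B1:  IN={d:-1; rest ⊤}  OUT={d:-1; rest ⊤}
  B2:  IN={d:-1; rest ⊤}  OUT={c:2, d:-1; rest ⊤}
  B3:  IN={c:2, d:-1; rest ⊤}  OUT={c:2, d:0; rest ⊤}

Merge at B2: IN[B2] = OUT[B1] = {a: ⊤, b: ⊤, c: ⊤, d: -1, e: ⊤, f: ⊤}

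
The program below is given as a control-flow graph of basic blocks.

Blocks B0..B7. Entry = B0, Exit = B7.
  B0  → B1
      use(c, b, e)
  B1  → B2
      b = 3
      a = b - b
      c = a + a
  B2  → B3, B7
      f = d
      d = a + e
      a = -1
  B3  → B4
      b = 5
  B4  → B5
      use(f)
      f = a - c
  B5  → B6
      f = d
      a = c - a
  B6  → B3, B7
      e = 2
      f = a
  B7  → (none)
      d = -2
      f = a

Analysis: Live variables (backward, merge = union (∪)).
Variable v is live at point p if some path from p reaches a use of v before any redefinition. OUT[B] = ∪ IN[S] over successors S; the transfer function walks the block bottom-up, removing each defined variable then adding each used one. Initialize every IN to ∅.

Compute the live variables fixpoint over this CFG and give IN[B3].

Answer: {a, c, d, f}

Working:
Per-block solution:
  B0: | IN={b, c, d, e} | OUT={d, e}
  B1: | IN={d, e} | OUT={a, c, d, e}
  B2: | IN={a, c, d, e} | OUT={a, c, d, f}
  B3: | IN={a, c, d, f} | OUT={a, c, d, f}
  B4: | IN={a, c, d, f} | OUT={a, c, d}
  B5: | IN={a, c, d} | OUT={a, c, d}
  B6: | IN={a, c, d} | OUT={a, c, d, f}
  B7: | IN={a} | OUT={}

Merge at B3: OUT[B3] = IN[B4] = {a, c, d, f}
Applying B3's transfer function to that OUT value gives IN[B3] (row B3 above).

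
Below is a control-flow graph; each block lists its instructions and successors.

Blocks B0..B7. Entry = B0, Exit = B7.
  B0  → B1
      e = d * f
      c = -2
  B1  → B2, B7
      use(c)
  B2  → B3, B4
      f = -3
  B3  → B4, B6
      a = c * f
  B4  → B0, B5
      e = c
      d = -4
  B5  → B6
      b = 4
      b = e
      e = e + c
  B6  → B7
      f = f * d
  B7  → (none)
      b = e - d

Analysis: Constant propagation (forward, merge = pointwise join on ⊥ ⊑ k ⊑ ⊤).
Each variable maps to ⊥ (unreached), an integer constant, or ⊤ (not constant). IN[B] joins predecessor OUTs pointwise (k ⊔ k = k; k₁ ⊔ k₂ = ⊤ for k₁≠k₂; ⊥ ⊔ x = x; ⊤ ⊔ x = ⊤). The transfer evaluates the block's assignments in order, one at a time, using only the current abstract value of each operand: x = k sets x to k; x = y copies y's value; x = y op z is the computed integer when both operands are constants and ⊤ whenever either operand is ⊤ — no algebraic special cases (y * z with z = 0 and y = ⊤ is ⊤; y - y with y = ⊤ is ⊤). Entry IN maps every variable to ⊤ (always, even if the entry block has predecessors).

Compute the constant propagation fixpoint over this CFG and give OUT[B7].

Converged values:
  B0:   IN=(all ⊤)   OUT={c:-2; rest ⊤}
  B1:   IN={c:-2; rest ⊤}   OUT={c:-2; rest ⊤}
  B2:   IN={c:-2; rest ⊤}   OUT={c:-2, f:-3; rest ⊤}
  B3:   IN={c:-2, f:-3; rest ⊤}   OUT={a:6, c:-2, f:-3; rest ⊤}
  B4:   IN={c:-2, f:-3; rest ⊤}   OUT={c:-2, d:-4, e:-2, f:-3; rest ⊤}
  B5:   IN={c:-2, d:-4, e:-2, f:-3; rest ⊤}   OUT={b:-2, c:-2, d:-4, e:-4, f:-3; rest ⊤}
  B6:   IN={c:-2, f:-3; rest ⊤}   OUT={c:-2; rest ⊤}
  B7:   IN={c:-2; rest ⊤}   OUT={c:-2; rest ⊤}

Merge at B7: IN[B7] = OUT[B1] ⊔ OUT[B6] = {a: ⊤, b: ⊤, c: -2, d: ⊤, e: ⊤, f: ⊤}
Applying B7's transfer function to that IN value gives OUT[B7] (row B7 above).

Answer: {a: ⊤, b: ⊤, c: -2, d: ⊤, e: ⊤, f: ⊤}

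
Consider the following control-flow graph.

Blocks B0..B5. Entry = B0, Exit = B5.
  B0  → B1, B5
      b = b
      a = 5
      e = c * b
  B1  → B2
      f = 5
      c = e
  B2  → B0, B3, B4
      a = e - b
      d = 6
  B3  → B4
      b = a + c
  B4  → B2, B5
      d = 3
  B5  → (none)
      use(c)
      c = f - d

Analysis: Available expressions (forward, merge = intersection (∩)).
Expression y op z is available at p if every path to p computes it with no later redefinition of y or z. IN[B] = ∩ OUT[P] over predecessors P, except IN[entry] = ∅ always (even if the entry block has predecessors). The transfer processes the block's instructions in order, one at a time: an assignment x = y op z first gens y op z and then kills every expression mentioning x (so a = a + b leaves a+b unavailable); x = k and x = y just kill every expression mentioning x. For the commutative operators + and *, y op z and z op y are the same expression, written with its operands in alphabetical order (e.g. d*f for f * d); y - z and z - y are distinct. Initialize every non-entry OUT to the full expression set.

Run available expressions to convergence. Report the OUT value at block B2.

Per-block solution:
  B0:   IN={}   OUT={b*c}
  B1:   IN={b*c}   OUT={}
  B2:   IN={}   OUT={e-b}
  B3:   IN={e-b}   OUT={a+c}
  B4:   IN={}   OUT={}
  B5:   IN={}   OUT={f-d}

Merge at B2: IN[B2] = OUT[B1] ∩ OUT[B4] = {}
Applying B2's transfer function to that IN value gives OUT[B2] (row B2 above).

Answer: {e-b}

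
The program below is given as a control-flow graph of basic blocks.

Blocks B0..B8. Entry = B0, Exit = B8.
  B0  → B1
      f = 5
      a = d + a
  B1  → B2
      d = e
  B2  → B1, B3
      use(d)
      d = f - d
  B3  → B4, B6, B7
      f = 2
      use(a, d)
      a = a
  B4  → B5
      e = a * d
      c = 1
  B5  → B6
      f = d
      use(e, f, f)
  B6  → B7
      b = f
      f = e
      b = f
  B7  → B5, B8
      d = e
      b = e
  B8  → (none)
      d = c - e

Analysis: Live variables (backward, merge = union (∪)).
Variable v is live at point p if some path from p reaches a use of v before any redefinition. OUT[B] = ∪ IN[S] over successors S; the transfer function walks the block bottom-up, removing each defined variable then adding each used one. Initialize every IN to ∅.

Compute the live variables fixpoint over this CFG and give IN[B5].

Answer: {c, d, e}

Working:
Per-block solution:
  B0:   IN={a, c, d, e}   OUT={a, c, e, f}
  B1:   IN={a, c, e, f}   OUT={a, c, d, e, f}
  B2:   IN={a, c, d, e, f}   OUT={a, c, d, e, f}
  B3:   IN={a, c, d, e}   OUT={a, c, d, e, f}
  B4:   IN={a, d}   OUT={c, d, e}
  B5:   IN={c, d, e}   OUT={c, e, f}
  B6:   IN={c, e, f}   OUT={c, e}
  B7:   IN={c, e}   OUT={c, d, e}
  B8:   IN={c, e}   OUT={}

Merge at B5: OUT[B5] = IN[B6] = {c, e, f}
Applying B5's transfer function to that OUT value gives IN[B5] (row B5 above).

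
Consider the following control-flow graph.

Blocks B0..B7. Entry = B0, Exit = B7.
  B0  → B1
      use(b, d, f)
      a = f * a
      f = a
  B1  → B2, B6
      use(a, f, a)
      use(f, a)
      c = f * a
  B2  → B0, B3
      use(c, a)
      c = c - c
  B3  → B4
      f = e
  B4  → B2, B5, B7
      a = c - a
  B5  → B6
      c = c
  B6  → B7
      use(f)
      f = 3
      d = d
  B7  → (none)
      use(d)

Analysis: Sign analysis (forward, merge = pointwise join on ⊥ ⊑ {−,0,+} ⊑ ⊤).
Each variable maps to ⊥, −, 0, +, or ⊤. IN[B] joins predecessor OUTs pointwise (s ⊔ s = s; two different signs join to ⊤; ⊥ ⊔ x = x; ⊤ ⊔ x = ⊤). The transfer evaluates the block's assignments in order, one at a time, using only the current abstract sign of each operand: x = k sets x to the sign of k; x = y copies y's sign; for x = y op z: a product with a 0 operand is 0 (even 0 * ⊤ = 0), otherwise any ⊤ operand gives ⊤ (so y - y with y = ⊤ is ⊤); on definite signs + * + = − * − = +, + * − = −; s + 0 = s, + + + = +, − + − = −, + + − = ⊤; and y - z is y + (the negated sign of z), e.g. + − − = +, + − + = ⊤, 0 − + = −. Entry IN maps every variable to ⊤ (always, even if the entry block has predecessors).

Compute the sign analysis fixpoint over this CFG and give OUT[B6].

Answer: {a: ⊤, b: ⊤, c: ⊤, d: ⊤, e: ⊤, f: +}

Derivation:
Converged values:
  B0: | IN=(all ⊤) | OUT=(all ⊤)
  B1: | IN=(all ⊤) | OUT=(all ⊤)
  B2: | IN=(all ⊤) | OUT=(all ⊤)
  B3: | IN=(all ⊤) | OUT=(all ⊤)
  B4: | IN=(all ⊤) | OUT=(all ⊤)
  B5: | IN=(all ⊤) | OUT=(all ⊤)
  B6: | IN=(all ⊤) | OUT={f:+; rest ⊤}
  B7: | IN=(all ⊤) | OUT=(all ⊤)

Merge at B6: IN[B6] = OUT[B1] ⊔ OUT[B5] = {a: ⊤, b: ⊤, c: ⊤, d: ⊤, e: ⊤, f: ⊤}
Applying B6's transfer function to that IN value gives OUT[B6] (row B6 above).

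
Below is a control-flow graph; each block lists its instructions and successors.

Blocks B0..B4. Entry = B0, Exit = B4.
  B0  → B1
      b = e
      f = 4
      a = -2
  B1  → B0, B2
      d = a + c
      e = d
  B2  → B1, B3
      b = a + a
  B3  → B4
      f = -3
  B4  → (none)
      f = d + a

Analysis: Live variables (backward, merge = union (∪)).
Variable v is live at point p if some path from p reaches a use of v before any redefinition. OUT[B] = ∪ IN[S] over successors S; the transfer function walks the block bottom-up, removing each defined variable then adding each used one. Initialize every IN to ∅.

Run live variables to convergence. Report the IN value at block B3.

Per-block solution:
  B0:   IN={c, e}   OUT={a, c}
  B1:   IN={a, c}   OUT={a, c, d, e}
  B2:   IN={a, c, d}   OUT={a, c, d}
  B3:   IN={a, d}   OUT={a, d}
  B4:   IN={a, d}   OUT={}

Merge at B3: OUT[B3] = IN[B4] = {a, d}
Applying B3's transfer function to that OUT value gives IN[B3] (row B3 above).

Answer: {a, d}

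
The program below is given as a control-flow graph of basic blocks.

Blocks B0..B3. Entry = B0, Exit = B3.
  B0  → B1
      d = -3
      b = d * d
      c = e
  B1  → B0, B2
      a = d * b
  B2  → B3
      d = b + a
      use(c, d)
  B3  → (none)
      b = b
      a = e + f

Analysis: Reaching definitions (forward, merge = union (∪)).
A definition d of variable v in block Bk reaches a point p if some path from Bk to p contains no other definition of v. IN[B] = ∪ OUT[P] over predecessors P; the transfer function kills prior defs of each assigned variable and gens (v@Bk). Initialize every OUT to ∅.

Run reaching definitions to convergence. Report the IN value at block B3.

Converged values:
  B0:  IN={a@B1, b@B0, c@B0, d@B0}  OUT={a@B1, b@B0, c@B0, d@B0}
  B1:  IN={a@B1, b@B0, c@B0, d@B0}  OUT={a@B1, b@B0, c@B0, d@B0}
  B2:  IN={a@B1, b@B0, c@B0, d@B0}  OUT={a@B1, b@B0, c@B0, d@B2}
  B3:  IN={a@B1, b@B0, c@B0, d@B2}  OUT={a@B3, b@B3, c@B0, d@B2}

Merge at B3: IN[B3] = OUT[B2] = {a@B1, b@B0, c@B0, d@B2}

Answer: {a@B1, b@B0, c@B0, d@B2}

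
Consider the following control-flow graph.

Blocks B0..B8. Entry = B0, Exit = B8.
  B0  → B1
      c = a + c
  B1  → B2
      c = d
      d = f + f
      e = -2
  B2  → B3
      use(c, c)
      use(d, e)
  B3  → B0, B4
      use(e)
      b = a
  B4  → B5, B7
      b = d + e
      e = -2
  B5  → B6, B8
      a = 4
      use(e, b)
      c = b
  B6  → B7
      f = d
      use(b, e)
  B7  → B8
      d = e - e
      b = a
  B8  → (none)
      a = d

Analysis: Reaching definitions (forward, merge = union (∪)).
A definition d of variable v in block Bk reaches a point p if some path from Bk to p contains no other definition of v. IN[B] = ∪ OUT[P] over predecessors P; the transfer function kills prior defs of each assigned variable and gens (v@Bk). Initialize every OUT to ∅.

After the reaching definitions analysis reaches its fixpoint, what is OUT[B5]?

Answer: {a@B5, b@B4, c@B5, d@B1, e@B4}

Working:
Per-block solution:
  B0:   IN={b@B3, c@B1, d@B1, e@B1}   OUT={b@B3, c@B0, d@B1, e@B1}
  B1:   IN={b@B3, c@B0, d@B1, e@B1}   OUT={b@B3, c@B1, d@B1, e@B1}
  B2:   IN={b@B3, c@B1, d@B1, e@B1}   OUT={b@B3, c@B1, d@B1, e@B1}
  B3:   IN={b@B3, c@B1, d@B1, e@B1}   OUT={b@B3, c@B1, d@B1, e@B1}
  B4:   IN={b@B3, c@B1, d@B1, e@B1}   OUT={b@B4, c@B1, d@B1, e@B4}
  B5:   IN={b@B4, c@B1, d@B1, e@B4}   OUT={a@B5, b@B4, c@B5, d@B1, e@B4}
  B6:   IN={a@B5, b@B4, c@B5, d@B1, e@B4}   OUT={a@B5, b@B4, c@B5, d@B1, e@B4, f@B6}
  B7:   IN={a@B5, b@B4, c@B1, c@B5, d@B1, e@B4, f@B6}   OUT={a@B5, b@B7, c@B1, c@B5, d@B7, e@B4, f@B6}
  B8:   IN={a@B5, b@B4, b@B7, c@B1, c@B5, d@B1, d@B7, e@B4, f@B6}   OUT={a@B8, b@B4, b@B7, c@B1, c@B5, d@B1, d@B7, e@B4, f@B6}

Merge at B5: IN[B5] = OUT[B4] = {b@B4, c@B1, d@B1, e@B4}
Applying B5's transfer function to that IN value gives OUT[B5] (row B5 above).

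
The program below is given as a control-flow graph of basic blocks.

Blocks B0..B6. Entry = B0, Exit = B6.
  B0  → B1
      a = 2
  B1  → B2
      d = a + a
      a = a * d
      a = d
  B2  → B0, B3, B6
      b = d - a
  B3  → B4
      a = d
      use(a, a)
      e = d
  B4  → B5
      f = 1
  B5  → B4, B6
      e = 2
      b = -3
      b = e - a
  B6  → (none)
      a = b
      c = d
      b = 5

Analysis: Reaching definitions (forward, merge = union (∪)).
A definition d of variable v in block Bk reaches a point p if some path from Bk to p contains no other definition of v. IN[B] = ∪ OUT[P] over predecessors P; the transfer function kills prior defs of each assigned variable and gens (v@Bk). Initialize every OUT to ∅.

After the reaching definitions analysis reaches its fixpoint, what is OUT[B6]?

Answer: {a@B6, b@B6, c@B6, d@B1, e@B5, f@B4}

Derivation:
Per-block solution:
  B0:   IN={a@B1, b@B2, d@B1}   OUT={a@B0, b@B2, d@B1}
  B1:   IN={a@B0, b@B2, d@B1}   OUT={a@B1, b@B2, d@B1}
  B2:   IN={a@B1, b@B2, d@B1}   OUT={a@B1, b@B2, d@B1}
  B3:   IN={a@B1, b@B2, d@B1}   OUT={a@B3, b@B2, d@B1, e@B3}
  B4:   IN={a@B3, b@B2, b@B5, d@B1, e@B3, e@B5, f@B4}   OUT={a@B3, b@B2, b@B5, d@B1, e@B3, e@B5, f@B4}
  B5:   IN={a@B3, b@B2, b@B5, d@B1, e@B3, e@B5, f@B4}   OUT={a@B3, b@B5, d@B1, e@B5, f@B4}
  B6:   IN={a@B1, a@B3, b@B2, b@B5, d@B1, e@B5, f@B4}   OUT={a@B6, b@B6, c@B6, d@B1, e@B5, f@B4}

Merge at B6: IN[B6] = OUT[B2] ⊔ OUT[B5] = {a@B1, a@B3, b@B2, b@B5, d@B1, e@B5, f@B4}
Applying B6's transfer function to that IN value gives OUT[B6] (row B6 above).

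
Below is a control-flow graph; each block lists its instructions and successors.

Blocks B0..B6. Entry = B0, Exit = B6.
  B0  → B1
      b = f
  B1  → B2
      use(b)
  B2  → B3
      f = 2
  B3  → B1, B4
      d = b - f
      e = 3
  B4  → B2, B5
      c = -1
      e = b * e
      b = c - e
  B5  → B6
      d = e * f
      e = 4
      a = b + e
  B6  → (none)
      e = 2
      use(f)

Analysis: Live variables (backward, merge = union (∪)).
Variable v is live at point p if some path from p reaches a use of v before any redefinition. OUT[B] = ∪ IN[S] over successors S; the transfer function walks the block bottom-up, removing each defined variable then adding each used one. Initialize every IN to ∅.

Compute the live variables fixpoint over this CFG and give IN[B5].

Per-block solution:
  B0: | IN={f} | OUT={b}
  B1: | IN={b} | OUT={b}
  B2: | IN={b} | OUT={b, f}
  B3: | IN={b, f} | OUT={b, e, f}
  B4: | IN={b, e, f} | OUT={b, e, f}
  B5: | IN={b, e, f} | OUT={f}
  B6: | IN={f} | OUT={}

Merge at B5: OUT[B5] = IN[B6] = {f}
Applying B5's transfer function to that OUT value gives IN[B5] (row B5 above).

Answer: {b, e, f}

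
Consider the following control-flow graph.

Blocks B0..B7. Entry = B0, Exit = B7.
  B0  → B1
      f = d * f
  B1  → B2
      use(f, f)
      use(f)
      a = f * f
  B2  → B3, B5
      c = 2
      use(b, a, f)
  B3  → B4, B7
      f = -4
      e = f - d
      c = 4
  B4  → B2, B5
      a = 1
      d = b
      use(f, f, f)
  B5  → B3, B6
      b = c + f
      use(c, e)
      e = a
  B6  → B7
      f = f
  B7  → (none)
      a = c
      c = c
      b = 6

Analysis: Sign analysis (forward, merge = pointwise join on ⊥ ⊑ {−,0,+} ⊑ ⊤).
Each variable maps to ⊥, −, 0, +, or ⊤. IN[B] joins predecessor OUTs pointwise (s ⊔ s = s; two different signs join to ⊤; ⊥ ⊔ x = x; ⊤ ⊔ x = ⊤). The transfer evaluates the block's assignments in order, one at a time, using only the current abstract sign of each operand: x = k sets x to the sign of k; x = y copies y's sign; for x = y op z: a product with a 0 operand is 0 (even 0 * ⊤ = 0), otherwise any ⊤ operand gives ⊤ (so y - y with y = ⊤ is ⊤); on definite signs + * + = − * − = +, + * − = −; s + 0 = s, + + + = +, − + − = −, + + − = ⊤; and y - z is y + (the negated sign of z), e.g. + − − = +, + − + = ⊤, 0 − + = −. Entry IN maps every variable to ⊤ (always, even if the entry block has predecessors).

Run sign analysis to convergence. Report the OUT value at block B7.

Fixpoint table:
  B0:   IN=(all ⊤)   OUT=(all ⊤)
  B1:   IN=(all ⊤)   OUT=(all ⊤)
  B2:   IN=(all ⊤)   OUT={c:+; rest ⊤}
  B3:   IN={c:+; rest ⊤}   OUT={c:+, f:-; rest ⊤}
  B4:   IN={c:+, f:-; rest ⊤}   OUT={a:+, c:+, f:-; rest ⊤}
  B5:   IN={c:+; rest ⊤}   OUT={c:+; rest ⊤}
  B6:   IN={c:+; rest ⊤}   OUT={c:+; rest ⊤}
  B7:   IN={c:+; rest ⊤}   OUT={a:+, b:+, c:+; rest ⊤}

Merge at B7: IN[B7] = OUT[B3] ⊔ OUT[B6] = {a: ⊤, b: ⊤, c: +, d: ⊤, e: ⊤, f: ⊤}
Applying B7's transfer function to that IN value gives OUT[B7] (row B7 above).

Answer: {a: +, b: +, c: +, d: ⊤, e: ⊤, f: ⊤}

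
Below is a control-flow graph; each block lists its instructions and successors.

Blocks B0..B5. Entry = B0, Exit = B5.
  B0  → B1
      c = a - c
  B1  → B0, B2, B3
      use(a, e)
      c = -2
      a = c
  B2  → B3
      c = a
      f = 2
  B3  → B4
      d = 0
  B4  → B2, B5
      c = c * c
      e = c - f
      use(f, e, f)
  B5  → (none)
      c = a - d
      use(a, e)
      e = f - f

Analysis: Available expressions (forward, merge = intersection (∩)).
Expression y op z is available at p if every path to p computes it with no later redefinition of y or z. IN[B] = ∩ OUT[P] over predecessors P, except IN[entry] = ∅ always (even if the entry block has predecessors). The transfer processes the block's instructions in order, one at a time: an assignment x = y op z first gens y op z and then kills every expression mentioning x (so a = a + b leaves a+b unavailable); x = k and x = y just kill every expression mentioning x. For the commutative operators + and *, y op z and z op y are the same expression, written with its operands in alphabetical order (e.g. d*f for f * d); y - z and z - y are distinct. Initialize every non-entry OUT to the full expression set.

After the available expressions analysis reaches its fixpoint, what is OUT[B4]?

Answer: {c-f}

Trace:
Per-block solution:
  B0:  IN={}  OUT={}
  B1:  IN={}  OUT={}
  B2:  IN={}  OUT={}
  B3:  IN={}  OUT={}
  B4:  IN={}  OUT={c-f}
  B5:  IN={c-f}  OUT={a-d, f-f}

Merge at B4: IN[B4] = OUT[B3] = {}
Applying B4's transfer function to that IN value gives OUT[B4] (row B4 above).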